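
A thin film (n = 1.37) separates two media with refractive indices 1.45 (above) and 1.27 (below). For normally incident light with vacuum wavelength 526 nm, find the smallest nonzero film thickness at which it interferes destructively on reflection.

96.0 nm

Ray reflecting at the top interface goes from n = 1.45 toward n = 1.37: no phase shift.
At the lower boundary (n = 1.37 to n = 1.27) the reflected ray undergoes no phase shift.
Net: no relative phase inversion (both shifts match).
For dark reflection here: 2 n t = (m + ½) λ.
Minimum at m = 0: t = λ / (4 n) = 526 / (4 × 1.37) = 96.0 nm.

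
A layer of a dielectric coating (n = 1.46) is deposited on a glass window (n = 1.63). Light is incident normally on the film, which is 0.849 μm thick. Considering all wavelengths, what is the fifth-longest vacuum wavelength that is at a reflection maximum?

At the upper boundary (n = 1.0 to n = 1.46) the reflected ray undergoes a half-wave phase shift.
Bottom surface (1.46 → 1.63): reflection off a higher-index medium gives a half-wave phase shift.
The two reflections carry the same phase change, so no net offset.
So the condition for constructive reflection is 2 n t = m λ.
λ = 2 n t / m. The fifth-longest wavelength is m = 5: λ = 2 × 1.46 × 849 / 5.00 = 496 nm.

496 nm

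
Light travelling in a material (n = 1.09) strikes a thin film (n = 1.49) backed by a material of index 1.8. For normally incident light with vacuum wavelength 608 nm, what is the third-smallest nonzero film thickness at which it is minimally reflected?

At the upper boundary (n = 1.09 to n = 1.49) the reflected ray undergoes a half-wave phase shift.
Bottom surface (1.49 → 1.8): reflection off a higher-index medium gives a half-wave phase shift.
Zero or two π shifts → no net half-wave offset.
With no net inversion, destructive interference in reflection requires 2 n t = (m + ½) λ.
The third-smallest nonzero thickness corresponds to m = 2: t = (m + ½) λ / (2 n) = 2.50 × 608 / (2 × 1.49) = 510 nm.

510 nm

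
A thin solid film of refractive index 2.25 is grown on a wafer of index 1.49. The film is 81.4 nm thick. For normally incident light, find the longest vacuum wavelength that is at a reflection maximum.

733 nm

Top surface (1.0 → 2.25): reflection off a higher-index medium gives a half-wave phase shift.
At the lower boundary (n = 2.25 to n = 1.49) the reflected ray undergoes no phase shift.
Exactly one π shift → a net half-wave offset.
So the condition for constructive reflection is 2 n t = (m + ½) λ.
λ = 2 n t / (m + ½). The longest wavelength is m = 0: λ = 2 × 2.25 × 81.4 / 0.500 = 733 nm.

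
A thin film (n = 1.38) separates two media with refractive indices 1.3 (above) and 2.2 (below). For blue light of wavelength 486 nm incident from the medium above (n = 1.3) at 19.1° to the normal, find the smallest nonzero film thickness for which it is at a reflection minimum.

Top surface (1.3 → 1.38): reflection off a higher-index medium gives a half-wave phase shift.
Bottom surface (1.38 → 2.2): reflection off a higher-index medium gives a half-wave phase shift.
Net: no relative phase inversion (both shifts match).
For weak reflection here: 2 n t cos θ_r = (m + ½) λ.
Snell's law: 1.3 sin 19.1° = 1.38 sin θ_r → sin θ_r = 0.308, cos θ_r = 0.951.
Minimum at m = 0: t = λ / (4 n cos θ_r) = 486 / (4 × 1.38 × 0.951) = 92.6 nm.

92.6 nm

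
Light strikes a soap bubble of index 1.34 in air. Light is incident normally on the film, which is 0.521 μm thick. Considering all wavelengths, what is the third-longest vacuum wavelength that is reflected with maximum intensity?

559 nm

Ray reflecting at the top interface goes from n = 1.0 toward n = 1.34: a half-wave phase shift.
Ray reflecting at the bottom interface goes from n = 1.34 toward n = 1.0: no phase shift.
Exactly one π shift → a net half-wave offset.
For bright reflection here: 2 n t = (m + ½) λ.
λ = 2 n t / (m + ½). The third-longest wavelength is m = 2: λ = 2 × 1.34 × 521 / 2.50 = 559 nm.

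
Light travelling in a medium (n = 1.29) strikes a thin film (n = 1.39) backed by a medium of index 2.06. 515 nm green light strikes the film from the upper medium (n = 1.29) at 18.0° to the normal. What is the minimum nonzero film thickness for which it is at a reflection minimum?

96.7 nm

Ray reflecting at the top interface goes from n = 1.29 toward n = 1.39: a half-wave phase shift.
At the lower boundary (n = 1.39 to n = 2.06) the reflected ray undergoes a half-wave phase shift.
Net: no relative phase inversion (both shifts match).
So the condition for destructive reflection is 2 n t cos θ_r = (m + ½) λ.
Snell's law: 1.29 sin 18.0° = 1.39 sin θ_r → sin θ_r = 0.287, cos θ_r = 0.958.
Minimum at m = 0: t = λ / (4 n cos θ_r) = 515 / (4 × 1.39 × 0.958) = 96.7 nm.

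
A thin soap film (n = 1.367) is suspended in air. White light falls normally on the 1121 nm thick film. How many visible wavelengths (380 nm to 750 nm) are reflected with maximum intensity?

Ray reflecting at the top interface goes from n = 1.0 toward n = 1.367: a half-wave phase shift.
Bottom surface (1.367 → 1.0): reflection off a lower-index medium gives no phase shift.
The two reflections differ by half a wavelength.
With one net inversion, constructive interference in reflection requires 2 n t = (m + ½) λ.
λ = 2 n t / (m + ½) = 3065 / (m + ½) nm.
m=3: 876 nm (IR); m=4: 681 nm (visible); m=5: 557 nm (visible); m=6: 472 nm (visible); m=7: 409 nm (visible); m=8: 361 nm (UV).

4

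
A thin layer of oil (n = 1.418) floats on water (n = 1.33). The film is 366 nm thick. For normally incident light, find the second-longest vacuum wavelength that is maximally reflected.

At the upper boundary (n = 1.0 to n = 1.418) the reflected ray undergoes a half-wave phase shift.
Ray reflecting at the bottom interface goes from n = 1.418 toward n = 1.33: no phase shift.
Net: one phase inversion between the two reflected rays.
With one net inversion, constructive interference in reflection requires 2 n t = (m + ½) λ.
λ = 2 n t / (m + ½). The second-longest wavelength is m = 1: λ = 2 × 1.418 × 366 / 1.50 = 692 nm.

692 nm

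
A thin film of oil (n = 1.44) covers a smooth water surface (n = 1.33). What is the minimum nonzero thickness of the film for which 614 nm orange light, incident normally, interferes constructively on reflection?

At the upper boundary (n = 1.0 to n = 1.44) the reflected ray undergoes a half-wave phase shift.
At the lower boundary (n = 1.44 to n = 1.33) the reflected ray undergoes no phase shift.
Net: one phase inversion between the two reflected rays.
For bright reflection here: 2 n t = (m + ½) λ.
Minimum at m = 0: t = λ / (4 n) = 614 / (4 × 1.44) = 107 nm.

107 nm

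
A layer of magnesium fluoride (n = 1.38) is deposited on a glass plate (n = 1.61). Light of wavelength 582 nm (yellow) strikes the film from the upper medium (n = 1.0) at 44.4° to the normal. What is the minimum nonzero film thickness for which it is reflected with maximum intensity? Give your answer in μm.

At the upper boundary (n = 1.0 to n = 1.38) the reflected ray undergoes a half-wave phase shift.
Ray reflecting at the bottom interface goes from n = 1.38 toward n = 1.61: a half-wave phase shift.
The two reflections carry the same phase change, so no net offset.
With no net inversion, constructive interference in reflection requires 2 n t cos θ_r = m λ.
Snell's law: 1.0 sin 44.4° = 1.38 sin θ_r → sin θ_r = 0.507, cos θ_r = 0.862.
Minimum nonzero at m = 1: t = λ / (2 n cos θ_r) = 582 / (2 × 1.38 × 0.862) = 245 nm.

0.245 μm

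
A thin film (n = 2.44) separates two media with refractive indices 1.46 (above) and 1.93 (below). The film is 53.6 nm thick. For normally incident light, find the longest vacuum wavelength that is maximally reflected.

At the upper boundary (n = 1.46 to n = 2.44) the reflected ray undergoes a half-wave phase shift.
Ray reflecting at the bottom interface goes from n = 2.44 toward n = 1.93: no phase shift.
The two reflections differ by half a wavelength.
For maximum reflection here: 2 n t = (m + ½) λ.
λ = 2 n t / (m + ½). The longest wavelength is m = 0: λ = 2 × 2.44 × 53.6 / 0.500 = 523 nm.

523 nm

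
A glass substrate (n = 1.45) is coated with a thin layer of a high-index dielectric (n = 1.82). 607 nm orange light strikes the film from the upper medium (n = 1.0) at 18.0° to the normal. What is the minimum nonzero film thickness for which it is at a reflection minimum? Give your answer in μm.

0.169 μm

At the upper boundary (n = 1.0 to n = 1.82) the reflected ray undergoes a half-wave phase shift.
Ray reflecting at the bottom interface goes from n = 1.82 toward n = 1.45: no phase shift.
Net: one phase inversion between the two reflected rays.
With one net inversion, destructive interference in reflection requires 2 n t cos θ_r = m λ.
Snell's law: 1.0 sin 18.0° = 1.82 sin θ_r → sin θ_r = 0.170, cos θ_r = 0.985.
Minimum nonzero at m = 1: t = λ / (2 n cos θ_r) = 607 / (2 × 1.82 × 0.985) = 169 nm.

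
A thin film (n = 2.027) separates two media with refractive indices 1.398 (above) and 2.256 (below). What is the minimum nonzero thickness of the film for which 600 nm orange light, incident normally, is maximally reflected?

148 nm

At the upper boundary (n = 1.398 to n = 2.027) the reflected ray undergoes a half-wave phase shift.
Ray reflecting at the bottom interface goes from n = 2.027 toward n = 2.256: a half-wave phase shift.
The two reflections carry the same phase change, so no net offset.
With no net inversion, constructive interference in reflection requires 2 n t = m λ.
Minimum nonzero at m = 1: t = λ / (2 n) = 600 / (2 × 2.027) = 148 nm.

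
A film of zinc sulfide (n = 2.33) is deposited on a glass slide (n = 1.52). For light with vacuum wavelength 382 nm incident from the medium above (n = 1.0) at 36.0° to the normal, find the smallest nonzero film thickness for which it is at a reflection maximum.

42.4 nm

Ray reflecting at the top interface goes from n = 1.0 toward n = 2.33: a half-wave phase shift.
At the lower boundary (n = 2.33 to n = 1.52) the reflected ray undergoes no phase shift.
Net: one phase inversion between the two reflected rays.
With one net inversion, constructive interference in reflection requires 2 n t cos θ_r = (m + ½) λ.
Snell's law: 1.0 sin 36.0° = 2.33 sin θ_r → sin θ_r = 0.252, cos θ_r = 0.968.
Minimum at m = 0: t = λ / (4 n cos θ_r) = 382 / (4 × 2.33 × 0.968) = 42.4 nm.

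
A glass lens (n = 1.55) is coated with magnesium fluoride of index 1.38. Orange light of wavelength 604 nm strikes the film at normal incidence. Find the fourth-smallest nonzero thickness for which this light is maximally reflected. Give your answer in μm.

At the upper boundary (n = 1.0 to n = 1.38) the reflected ray undergoes a half-wave phase shift.
At the lower boundary (n = 1.38 to n = 1.55) the reflected ray undergoes a half-wave phase shift.
The two reflections carry the same phase change, so no net offset.
For maximum reflection here: 2 n t = m λ.
The fourth-smallest nonzero thickness corresponds to m = 4: t = m λ / (2 n) = 4.00 × 604 / (2 × 1.38) = 875 nm.

0.875 μm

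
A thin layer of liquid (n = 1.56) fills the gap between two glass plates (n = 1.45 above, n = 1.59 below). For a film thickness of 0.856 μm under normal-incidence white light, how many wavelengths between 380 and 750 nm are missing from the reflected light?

3

Ray reflecting at the top interface goes from n = 1.45 toward n = 1.56: a half-wave phase shift.
Bottom surface (1.56 → 1.59): reflection off a higher-index medium gives a half-wave phase shift.
Net: no relative phase inversion (both shifts match).
For minimum reflection here: 2 n t = (m + ½) λ.
λ = 2 n t / (m + ½) = 2671 / (m + ½) nm.
m=3: 763 nm (IR); m=4: 593 nm (visible); m=5: 486 nm (visible); m=6: 411 nm (visible); m=7: 356 nm (UV).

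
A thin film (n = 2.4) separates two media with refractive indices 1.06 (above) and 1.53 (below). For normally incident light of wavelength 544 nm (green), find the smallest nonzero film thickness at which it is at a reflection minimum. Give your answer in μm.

At the upper boundary (n = 1.06 to n = 2.4) the reflected ray undergoes a half-wave phase shift.
Ray reflecting at the bottom interface goes from n = 2.4 toward n = 1.53: no phase shift.
The two reflections differ by half a wavelength.
With one net inversion, destructive interference in reflection requires 2 n t = m λ.
Minimum nonzero at m = 1: t = λ / (2 n) = 544 / (2 × 2.4) = 113 nm.

0.113 μm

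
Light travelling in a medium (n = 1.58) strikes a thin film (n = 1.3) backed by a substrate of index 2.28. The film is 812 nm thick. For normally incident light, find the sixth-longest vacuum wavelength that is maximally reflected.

At the upper boundary (n = 1.58 to n = 1.3) the reflected ray undergoes no phase shift.
Bottom surface (1.3 → 2.28): reflection off a higher-index medium gives a half-wave phase shift.
The two reflections differ by half a wavelength.
For maximum reflection here: 2 n t = (m + ½) λ.
λ = 2 n t / (m + ½). The sixth-longest wavelength is m = 5: λ = 2 × 1.3 × 812 / 5.50 = 384 nm.

384 nm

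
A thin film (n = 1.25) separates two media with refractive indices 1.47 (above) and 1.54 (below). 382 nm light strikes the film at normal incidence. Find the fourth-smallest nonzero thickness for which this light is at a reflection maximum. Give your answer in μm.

Top surface (1.47 → 1.25): reflection off a lower-index medium gives no phase shift.
Bottom surface (1.25 → 1.54): reflection off a higher-index medium gives a half-wave phase shift.
Net: one phase inversion between the two reflected rays.
For bright reflection here: 2 n t = (m + ½) λ.
The fourth-smallest nonzero thickness corresponds to m = 3: t = (m + ½) λ / (2 n) = 3.50 × 382 / (2 × 1.25) = 535 nm.

0.535 μm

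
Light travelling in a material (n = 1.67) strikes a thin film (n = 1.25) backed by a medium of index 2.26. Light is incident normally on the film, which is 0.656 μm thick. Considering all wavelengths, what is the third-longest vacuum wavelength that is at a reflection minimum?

Top surface (1.67 → 1.25): reflection off a lower-index medium gives no phase shift.
Bottom surface (1.25 → 2.26): reflection off a higher-index medium gives a half-wave phase shift.
Net: one phase inversion between the two reflected rays.
So the condition for destructive reflection is 2 n t = m λ.
λ = 2 n t / m. The third-longest wavelength is m = 3: λ = 2 × 1.25 × 656 / 3.00 = 547 nm.

547 nm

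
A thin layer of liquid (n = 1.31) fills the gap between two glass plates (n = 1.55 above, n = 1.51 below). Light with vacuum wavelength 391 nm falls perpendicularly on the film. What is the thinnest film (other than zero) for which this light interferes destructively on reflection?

149 nm

At the upper boundary (n = 1.55 to n = 1.31) the reflected ray undergoes no phase shift.
Bottom surface (1.31 → 1.51): reflection off a higher-index medium gives a half-wave phase shift.
The two reflections differ by half a wavelength.
So the condition for destructive reflection is 2 n t = m λ.
Minimum nonzero at m = 1: t = λ / (2 n) = 391 / (2 × 1.31) = 149 nm.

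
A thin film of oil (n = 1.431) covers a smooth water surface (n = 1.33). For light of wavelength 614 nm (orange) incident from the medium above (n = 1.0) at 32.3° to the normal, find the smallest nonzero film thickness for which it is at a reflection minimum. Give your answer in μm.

0.231 μm

At the upper boundary (n = 1.0 to n = 1.431) the reflected ray undergoes a half-wave phase shift.
Ray reflecting at the bottom interface goes from n = 1.431 toward n = 1.33: no phase shift.
Net: one phase inversion between the two reflected rays.
With one net inversion, destructive interference in reflection requires 2 n t cos θ_r = m λ.
Snell's law: 1.0 sin 32.3° = 1.431 sin θ_r → sin θ_r = 0.373, cos θ_r = 0.928.
Minimum nonzero at m = 1: t = λ / (2 n cos θ_r) = 614 / (2 × 1.431 × 0.928) = 231 nm.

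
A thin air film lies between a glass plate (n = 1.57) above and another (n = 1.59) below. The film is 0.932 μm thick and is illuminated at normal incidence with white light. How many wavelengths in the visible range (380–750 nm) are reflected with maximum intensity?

Top surface (1.57 → 1.0): reflection off a lower-index medium gives no phase shift.
Ray reflecting at the bottom interface goes from n = 1.0 toward n = 1.59: a half-wave phase shift.
Net: one phase inversion between the two reflected rays.
So the condition for constructive reflection is 2 n t = (m + ½) λ.
λ = 2 n t / (m + ½) = 1864 / (m + ½) nm.
m=1: 1243 nm (IR); m=2: 746 nm (visible); m=3: 533 nm (visible); m=4: 414 nm (visible); m=5: 339 nm (UV).

3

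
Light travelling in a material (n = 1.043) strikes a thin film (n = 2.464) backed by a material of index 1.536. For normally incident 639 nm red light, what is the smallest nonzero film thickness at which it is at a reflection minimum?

Ray reflecting at the top interface goes from n = 1.043 toward n = 2.464: a half-wave phase shift.
Bottom surface (2.464 → 1.536): reflection off a lower-index medium gives no phase shift.
Net: one phase inversion between the two reflected rays.
With one net inversion, destructive interference in reflection requires 2 n t = m λ.
The smallest nonzero thickness corresponds to m = 1: t = m λ / (2 n) = 1.00 × 639 / (2 × 2.464) = 130 nm.

130 nm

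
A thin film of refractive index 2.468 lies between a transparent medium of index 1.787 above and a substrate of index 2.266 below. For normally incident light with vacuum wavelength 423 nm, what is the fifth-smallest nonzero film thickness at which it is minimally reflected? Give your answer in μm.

0.428 μm

Top surface (1.787 → 2.468): reflection off a higher-index medium gives a half-wave phase shift.
Ray reflecting at the bottom interface goes from n = 2.468 toward n = 2.266: no phase shift.
Exactly one π shift → a net half-wave offset.
With one net inversion, destructive interference in reflection requires 2 n t = m λ.
The fifth-smallest nonzero thickness corresponds to m = 5: t = m λ / (2 n) = 5.00 × 423 / (2 × 2.468) = 428 nm.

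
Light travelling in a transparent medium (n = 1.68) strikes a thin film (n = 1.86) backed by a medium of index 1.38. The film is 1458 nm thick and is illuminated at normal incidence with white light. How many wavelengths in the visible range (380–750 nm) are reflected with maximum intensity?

Ray reflecting at the top interface goes from n = 1.68 toward n = 1.86: a half-wave phase shift.
Bottom surface (1.86 → 1.38): reflection off a lower-index medium gives no phase shift.
The two reflections differ by half a wavelength.
With one net inversion, constructive interference in reflection requires 2 n t = (m + ½) λ.
λ = 2 n t / (m + ½) = 5424 / (m + ½) nm.
m=6: 834 nm (IR); m=7: 723 nm (visible); m=8: 638 nm (visible); m=9: 571 nm (visible); m=10: 517 nm (visible); m=11: 472 nm (visible); m=12: 434 nm (visible); m=13: 402 nm (visible); m=14: 374 nm (UV).

7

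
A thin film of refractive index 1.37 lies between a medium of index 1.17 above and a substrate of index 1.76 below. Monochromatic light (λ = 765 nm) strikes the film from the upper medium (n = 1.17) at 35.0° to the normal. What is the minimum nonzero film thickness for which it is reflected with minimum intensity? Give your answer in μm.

0.160 μm

Ray reflecting at the top interface goes from n = 1.17 toward n = 1.37: a half-wave phase shift.
Bottom surface (1.37 → 1.76): reflection off a higher-index medium gives a half-wave phase shift.
Zero or two π shifts → no net half-wave offset.
For dark reflection here: 2 n t cos θ_r = (m + ½) λ.
Snell's law: 1.17 sin 35.0° = 1.37 sin θ_r → sin θ_r = 0.490, cos θ_r = 0.872.
Minimum at m = 0: t = λ / (4 n cos θ_r) = 765 / (4 × 1.37 × 0.872) = 160 nm.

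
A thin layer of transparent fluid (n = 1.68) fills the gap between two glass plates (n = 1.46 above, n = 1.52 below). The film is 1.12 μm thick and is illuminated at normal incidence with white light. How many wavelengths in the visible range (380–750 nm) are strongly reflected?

5

Top surface (1.46 → 1.68): reflection off a higher-index medium gives a half-wave phase shift.
At the lower boundary (n = 1.68 to n = 1.52) the reflected ray undergoes no phase shift.
Exactly one π shift → a net half-wave offset.
For bright reflection here: 2 n t = (m + ½) λ.
λ = 2 n t / (m + ½) = 3763 / (m + ½) nm.
m=4: 836 nm (IR); m=5: 684 nm (visible); m=6: 579 nm (visible); m=7: 502 nm (visible); m=8: 443 nm (visible); m=9: 396 nm (visible); m=10: 358 nm (UV).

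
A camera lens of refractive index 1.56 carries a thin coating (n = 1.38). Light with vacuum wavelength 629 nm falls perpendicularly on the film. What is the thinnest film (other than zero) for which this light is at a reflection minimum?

114 nm

Ray reflecting at the top interface goes from n = 1.0 toward n = 1.38: a half-wave phase shift.
Bottom surface (1.38 → 1.56): reflection off a higher-index medium gives a half-wave phase shift.
Net: no relative phase inversion (both shifts match).
For dark reflection here: 2 n t = (m + ½) λ.
Minimum at m = 0: t = λ / (4 n) = 629 / (4 × 1.38) = 114 nm.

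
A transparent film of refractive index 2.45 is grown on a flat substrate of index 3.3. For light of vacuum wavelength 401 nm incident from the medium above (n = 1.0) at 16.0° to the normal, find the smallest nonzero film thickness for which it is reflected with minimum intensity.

Ray reflecting at the top interface goes from n = 1.0 toward n = 2.45: a half-wave phase shift.
Bottom surface (2.45 → 3.3): reflection off a higher-index medium gives a half-wave phase shift.
The two reflections carry the same phase change, so no net offset.
So the condition for destructive reflection is 2 n t cos θ_r = (m + ½) λ.
Snell's law: 1.0 sin 16.0° = 2.45 sin θ_r → sin θ_r = 0.113, cos θ_r = 0.994.
Minimum at m = 0: t = λ / (4 n cos θ_r) = 401 / (4 × 2.45 × 0.994) = 41.2 nm.

41.2 nm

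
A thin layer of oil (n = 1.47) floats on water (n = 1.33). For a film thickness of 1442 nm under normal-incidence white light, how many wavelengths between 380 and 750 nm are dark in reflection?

Ray reflecting at the top interface goes from n = 1.0 toward n = 1.47: a half-wave phase shift.
Ray reflecting at the bottom interface goes from n = 1.47 toward n = 1.33: no phase shift.
Exactly one π shift → a net half-wave offset.
For weak reflection here: 2 n t = m λ.
λ = 2 n t / m = 4239 / m nm.
m=5: 848 nm (IR); m=6: 707 nm (visible); m=7: 606 nm (visible); m=8: 530 nm (visible); m=9: 471 nm (visible); m=10: 424 nm (visible); m=11: 385 nm (visible); m=12: 353 nm (UV).

6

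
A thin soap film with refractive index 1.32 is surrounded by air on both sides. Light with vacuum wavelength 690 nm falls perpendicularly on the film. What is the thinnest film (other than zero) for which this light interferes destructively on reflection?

At the upper boundary (n = 1.0 to n = 1.32) the reflected ray undergoes a half-wave phase shift.
Ray reflecting at the bottom interface goes from n = 1.32 toward n = 1.0: no phase shift.
The two reflections differ by half a wavelength.
With one net inversion, destructive interference in reflection requires 2 n t = m λ.
Minimum nonzero at m = 1: t = λ / (2 n) = 690 / (2 × 1.32) = 261 nm.

261 nm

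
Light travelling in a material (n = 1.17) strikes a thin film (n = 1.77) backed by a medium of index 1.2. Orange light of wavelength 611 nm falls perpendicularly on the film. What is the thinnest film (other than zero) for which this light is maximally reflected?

86.3 nm

Top surface (1.17 → 1.77): reflection off a higher-index medium gives a half-wave phase shift.
Ray reflecting at the bottom interface goes from n = 1.77 toward n = 1.2: no phase shift.
Exactly one π shift → a net half-wave offset.
So the condition for constructive reflection is 2 n t = (m + ½) λ.
Minimum at m = 0: t = λ / (4 n) = 611 / (4 × 1.77) = 86.3 nm.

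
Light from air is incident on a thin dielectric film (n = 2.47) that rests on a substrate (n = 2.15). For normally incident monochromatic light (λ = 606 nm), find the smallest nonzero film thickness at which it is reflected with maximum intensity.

At the upper boundary (n = 1.0 to n = 2.47) the reflected ray undergoes a half-wave phase shift.
Ray reflecting at the bottom interface goes from n = 2.47 toward n = 2.15: no phase shift.
The two reflections differ by half a wavelength.
So the condition for constructive reflection is 2 n t = (m + ½) λ.
Minimum at m = 0: t = λ / (4 n) = 606 / (4 × 2.47) = 61.3 nm.

61.3 nm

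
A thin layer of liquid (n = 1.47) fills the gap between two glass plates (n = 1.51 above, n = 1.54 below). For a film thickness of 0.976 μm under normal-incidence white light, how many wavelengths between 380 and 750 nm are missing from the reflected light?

4

At the upper boundary (n = 1.51 to n = 1.47) the reflected ray undergoes no phase shift.
Ray reflecting at the bottom interface goes from n = 1.47 toward n = 1.54: a half-wave phase shift.
Exactly one π shift → a net half-wave offset.
With one net inversion, destructive interference in reflection requires 2 n t = m λ.
λ = 2 n t / m = 2869 / m nm.
m=3: 956 nm (IR); m=4: 717 nm (visible); m=5: 574 nm (visible); m=6: 478 nm (visible); m=7: 410 nm (visible); m=8: 359 nm (UV).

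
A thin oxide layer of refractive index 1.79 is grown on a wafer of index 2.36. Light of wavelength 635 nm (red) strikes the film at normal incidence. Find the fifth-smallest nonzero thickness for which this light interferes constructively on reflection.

887 nm

Top surface (1.0 → 1.79): reflection off a higher-index medium gives a half-wave phase shift.
At the lower boundary (n = 1.79 to n = 2.36) the reflected ray undergoes a half-wave phase shift.
The two reflections carry the same phase change, so no net offset.
With no net inversion, constructive interference in reflection requires 2 n t = m λ.
The fifth-smallest nonzero thickness corresponds to m = 5: t = m λ / (2 n) = 5.00 × 635 / (2 × 1.79) = 887 nm.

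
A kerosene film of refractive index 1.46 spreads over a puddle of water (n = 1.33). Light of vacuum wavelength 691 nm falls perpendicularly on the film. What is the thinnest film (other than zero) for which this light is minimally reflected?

237 nm

Top surface (1.0 → 1.46): reflection off a higher-index medium gives a half-wave phase shift.
At the lower boundary (n = 1.46 to n = 1.33) the reflected ray undergoes no phase shift.
Net: one phase inversion between the two reflected rays.
With one net inversion, destructive interference in reflection requires 2 n t = m λ.
Minimum nonzero at m = 1: t = λ / (2 n) = 691 / (2 × 1.46) = 237 nm.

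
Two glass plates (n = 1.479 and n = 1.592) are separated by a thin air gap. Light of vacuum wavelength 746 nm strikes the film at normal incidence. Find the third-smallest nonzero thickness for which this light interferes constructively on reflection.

933 nm

Top surface (1.479 → 1.0): reflection off a lower-index medium gives no phase shift.
At the lower boundary (n = 1.0 to n = 1.592) the reflected ray undergoes a half-wave phase shift.
Net: one phase inversion between the two reflected rays.
So the condition for constructive reflection is 2 n t = (m + ½) λ.
The third-smallest nonzero thickness corresponds to m = 2: t = (m + ½) λ / (2 n) = 2.50 × 746 / (2 × 1.0) = 933 nm.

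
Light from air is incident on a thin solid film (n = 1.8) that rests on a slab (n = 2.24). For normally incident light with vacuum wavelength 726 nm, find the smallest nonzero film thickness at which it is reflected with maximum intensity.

At the upper boundary (n = 1.0 to n = 1.8) the reflected ray undergoes a half-wave phase shift.
Ray reflecting at the bottom interface goes from n = 1.8 toward n = 2.24: a half-wave phase shift.
Zero or two π shifts → no net half-wave offset.
For strong reflection here: 2 n t = m λ.
Minimum nonzero at m = 1: t = λ / (2 n) = 726 / (2 × 1.8) = 202 nm.

202 nm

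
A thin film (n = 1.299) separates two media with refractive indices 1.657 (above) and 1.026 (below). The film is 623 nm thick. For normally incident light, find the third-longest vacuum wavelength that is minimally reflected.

At the upper boundary (n = 1.657 to n = 1.299) the reflected ray undergoes no phase shift.
Bottom surface (1.299 → 1.026): reflection off a lower-index medium gives no phase shift.
The two reflections carry the same phase change, so no net offset.
With no net inversion, destructive interference in reflection requires 2 n t = (m + ½) λ.
λ = 2 n t / (m + ½). The third-longest wavelength is m = 2: λ = 2 × 1.299 × 623 / 2.50 = 647 nm.

647 nm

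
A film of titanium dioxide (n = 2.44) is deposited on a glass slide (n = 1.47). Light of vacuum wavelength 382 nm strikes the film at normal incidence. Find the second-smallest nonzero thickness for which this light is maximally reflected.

117 nm

At the upper boundary (n = 1.0 to n = 2.44) the reflected ray undergoes a half-wave phase shift.
Ray reflecting at the bottom interface goes from n = 2.44 toward n = 1.47: no phase shift.
Net: one phase inversion between the two reflected rays.
With one net inversion, constructive interference in reflection requires 2 n t = (m + ½) λ.
The second-smallest nonzero thickness corresponds to m = 1: t = (m + ½) λ / (2 n) = 1.50 × 382 / (2 × 2.44) = 117 nm.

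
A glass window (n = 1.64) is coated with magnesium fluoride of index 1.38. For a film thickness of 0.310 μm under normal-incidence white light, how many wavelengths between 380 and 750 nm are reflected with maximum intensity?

1

Top surface (1.0 → 1.38): reflection off a higher-index medium gives a half-wave phase shift.
Ray reflecting at the bottom interface goes from n = 1.38 toward n = 1.64: a half-wave phase shift.
Net: no relative phase inversion (both shifts match).
For bright reflection here: 2 n t = m λ.
λ = 2 n t / m = 856 / m nm.
m=1: 856 nm (IR); m=2: 428 nm (visible); m=3: 285 nm (UV).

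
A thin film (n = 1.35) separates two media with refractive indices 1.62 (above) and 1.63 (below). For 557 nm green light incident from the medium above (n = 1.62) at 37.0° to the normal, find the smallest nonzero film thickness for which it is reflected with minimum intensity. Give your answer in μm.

At the upper boundary (n = 1.62 to n = 1.35) the reflected ray undergoes no phase shift.
At the lower boundary (n = 1.35 to n = 1.63) the reflected ray undergoes a half-wave phase shift.
Exactly one π shift → a net half-wave offset.
With one net inversion, destructive interference in reflection requires 2 n t cos θ_r = m λ.
Snell's law: 1.62 sin 37.0° = 1.35 sin θ_r → sin θ_r = 0.722, cos θ_r = 0.692.
Minimum nonzero at m = 1: t = λ / (2 n cos θ_r) = 557 / (2 × 1.35 × 0.692) = 298 nm.

0.298 μm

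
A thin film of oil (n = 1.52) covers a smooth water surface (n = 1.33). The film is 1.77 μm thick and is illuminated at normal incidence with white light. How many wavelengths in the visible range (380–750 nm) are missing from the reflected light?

Top surface (1.0 → 1.52): reflection off a higher-index medium gives a half-wave phase shift.
Ray reflecting at the bottom interface goes from n = 1.52 toward n = 1.33: no phase shift.
The two reflections differ by half a wavelength.
For dark reflection here: 2 n t = m λ.
λ = 2 n t / m = 5381 / m nm.
m=7: 769 nm (IR); m=8: 673 nm (visible); m=9: 598 nm (visible); m=10: 538 nm (visible); m=11: 489 nm (visible); m=12: 448 nm (visible); m=13: 414 nm (visible); m=14: 384 nm (visible); m=15: 359 nm (UV).

7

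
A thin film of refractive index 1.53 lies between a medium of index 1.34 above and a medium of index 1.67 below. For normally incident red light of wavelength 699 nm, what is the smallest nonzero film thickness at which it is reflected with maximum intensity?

At the upper boundary (n = 1.34 to n = 1.53) the reflected ray undergoes a half-wave phase shift.
Ray reflecting at the bottom interface goes from n = 1.53 toward n = 1.67: a half-wave phase shift.
Net: no relative phase inversion (both shifts match).
So the condition for constructive reflection is 2 n t = m λ.
The smallest nonzero thickness corresponds to m = 1: t = m λ / (2 n) = 1.00 × 699 / (2 × 1.53) = 228 nm.

228 nm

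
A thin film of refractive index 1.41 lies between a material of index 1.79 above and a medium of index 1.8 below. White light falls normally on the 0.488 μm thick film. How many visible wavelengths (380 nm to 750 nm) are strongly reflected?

2

Ray reflecting at the top interface goes from n = 1.79 toward n = 1.41: no phase shift.
Ray reflecting at the bottom interface goes from n = 1.41 toward n = 1.8: a half-wave phase shift.
Net: one phase inversion between the two reflected rays.
With one net inversion, constructive interference in reflection requires 2 n t = (m + ½) λ.
λ = 2 n t / (m + ½) = 1376 / (m + ½) nm.
m=1: 917 nm (IR); m=2: 550 nm (visible); m=3: 393 nm (visible); m=4: 306 nm (UV).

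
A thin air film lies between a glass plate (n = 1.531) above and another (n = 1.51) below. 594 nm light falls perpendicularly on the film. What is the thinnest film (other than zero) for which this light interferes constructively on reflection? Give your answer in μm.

0.149 μm

Top surface (1.531 → 1.0): reflection off a lower-index medium gives no phase shift.
Ray reflecting at the bottom interface goes from n = 1.0 toward n = 1.51: a half-wave phase shift.
Net: one phase inversion between the two reflected rays.
So the condition for constructive reflection is 2 n t = (m + ½) λ.
Minimum at m = 0: t = λ / (4 n) = 594 / (4 × 1.0) = 149 nm.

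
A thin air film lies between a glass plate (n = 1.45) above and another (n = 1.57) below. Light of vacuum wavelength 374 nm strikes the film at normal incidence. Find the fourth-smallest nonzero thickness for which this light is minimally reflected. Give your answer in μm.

Top surface (1.45 → 1.0): reflection off a lower-index medium gives no phase shift.
At the lower boundary (n = 1.0 to n = 1.57) the reflected ray undergoes a half-wave phase shift.
Net: one phase inversion between the two reflected rays.
For weak reflection here: 2 n t = m λ.
The fourth-smallest nonzero thickness corresponds to m = 4: t = m λ / (2 n) = 4.00 × 374 / (2 × 1.0) = 748 nm.

0.748 μm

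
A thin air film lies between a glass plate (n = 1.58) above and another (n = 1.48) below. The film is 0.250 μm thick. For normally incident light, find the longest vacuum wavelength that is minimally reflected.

Ray reflecting at the top interface goes from n = 1.58 toward n = 1.0: no phase shift.
At the lower boundary (n = 1.0 to n = 1.48) the reflected ray undergoes a half-wave phase shift.
Exactly one π shift → a net half-wave offset.
For dark reflection here: 2 n t = m λ.
λ = 2 n t / m. The longest wavelength is m = 1: λ = 2 × 1.0 × 250 / 1.00 = 500 nm.

500 nm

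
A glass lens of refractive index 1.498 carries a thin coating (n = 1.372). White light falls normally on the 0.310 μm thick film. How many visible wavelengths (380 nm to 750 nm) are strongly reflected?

Top surface (1.0 → 1.372): reflection off a higher-index medium gives a half-wave phase shift.
At the lower boundary (n = 1.372 to n = 1.498) the reflected ray undergoes a half-wave phase shift.
Net: no relative phase inversion (both shifts match).
For maximum reflection here: 2 n t = m λ.
λ = 2 n t / m = 851 / m nm.
m=1: 851 nm (IR); m=2: 425 nm (visible); m=3: 284 nm (UV).

1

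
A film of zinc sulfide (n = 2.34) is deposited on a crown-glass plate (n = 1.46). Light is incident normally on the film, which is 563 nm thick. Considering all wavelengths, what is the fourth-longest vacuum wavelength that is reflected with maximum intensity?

753 nm

Top surface (1.0 → 2.34): reflection off a higher-index medium gives a half-wave phase shift.
At the lower boundary (n = 2.34 to n = 1.46) the reflected ray undergoes no phase shift.
Exactly one π shift → a net half-wave offset.
With one net inversion, constructive interference in reflection requires 2 n t = (m + ½) λ.
λ = 2 n t / (m + ½). The fourth-longest wavelength is m = 3: λ = 2 × 2.34 × 563 / 3.50 = 753 nm.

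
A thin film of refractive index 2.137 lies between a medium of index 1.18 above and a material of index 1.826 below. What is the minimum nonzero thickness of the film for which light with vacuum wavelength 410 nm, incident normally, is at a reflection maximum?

48.0 nm

Ray reflecting at the top interface goes from n = 1.18 toward n = 2.137: a half-wave phase shift.
Bottom surface (2.137 → 1.826): reflection off a lower-index medium gives no phase shift.
Net: one phase inversion between the two reflected rays.
With one net inversion, constructive interference in reflection requires 2 n t = (m + ½) λ.
Minimum at m = 0: t = λ / (4 n) = 410 / (4 × 2.137) = 48.0 nm.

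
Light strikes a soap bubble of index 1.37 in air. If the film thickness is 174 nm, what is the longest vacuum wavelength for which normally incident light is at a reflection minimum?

477 nm

Ray reflecting at the top interface goes from n = 1.0 toward n = 1.37: a half-wave phase shift.
Ray reflecting at the bottom interface goes from n = 1.37 toward n = 1.0: no phase shift.
The two reflections differ by half a wavelength.
With one net inversion, destructive interference in reflection requires 2 n t = m λ.
λ = 2 n t / m. The longest wavelength is m = 1: λ = 2 × 1.37 × 174 / 1.00 = 477 nm.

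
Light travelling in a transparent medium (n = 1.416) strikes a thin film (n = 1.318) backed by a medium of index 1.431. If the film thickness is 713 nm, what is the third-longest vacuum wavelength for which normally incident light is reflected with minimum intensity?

Ray reflecting at the top interface goes from n = 1.416 toward n = 1.318: no phase shift.
Bottom surface (1.318 → 1.431): reflection off a higher-index medium gives a half-wave phase shift.
Net: one phase inversion between the two reflected rays.
So the condition for destructive reflection is 2 n t = m λ.
λ = 2 n t / m. The third-longest wavelength is m = 3: λ = 2 × 1.318 × 713 / 3.00 = 626 nm.

626 nm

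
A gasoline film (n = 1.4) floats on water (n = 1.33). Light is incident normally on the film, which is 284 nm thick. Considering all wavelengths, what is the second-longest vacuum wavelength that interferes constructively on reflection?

530 nm

Top surface (1.0 → 1.4): reflection off a higher-index medium gives a half-wave phase shift.
At the lower boundary (n = 1.4 to n = 1.33) the reflected ray undergoes no phase shift.
The two reflections differ by half a wavelength.
So the condition for constructive reflection is 2 n t = (m + ½) λ.
λ = 2 n t / (m + ½). The second-longest wavelength is m = 1: λ = 2 × 1.4 × 284 / 1.50 = 530 nm.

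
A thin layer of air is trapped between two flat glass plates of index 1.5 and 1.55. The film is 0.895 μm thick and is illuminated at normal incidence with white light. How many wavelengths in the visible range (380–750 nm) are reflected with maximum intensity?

3

Top surface (1.5 → 1.0): reflection off a lower-index medium gives no phase shift.
At the lower boundary (n = 1.0 to n = 1.55) the reflected ray undergoes a half-wave phase shift.
Exactly one π shift → a net half-wave offset.
For strong reflection here: 2 n t = (m + ½) λ.
λ = 2 n t / (m + ½) = 1790 / (m + ½) nm.
m=1: 1193 nm (IR); m=2: 716 nm (visible); m=3: 511 nm (visible); m=4: 398 nm (visible); m=5: 325 nm (UV).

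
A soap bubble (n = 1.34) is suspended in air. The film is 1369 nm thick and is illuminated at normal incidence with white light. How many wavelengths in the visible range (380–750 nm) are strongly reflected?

5

Ray reflecting at the top interface goes from n = 1.0 toward n = 1.34: a half-wave phase shift.
At the lower boundary (n = 1.34 to n = 1.0) the reflected ray undergoes no phase shift.
The two reflections differ by half a wavelength.
With one net inversion, constructive interference in reflection requires 2 n t = (m + ½) λ.
λ = 2 n t / (m + ½) = 3669 / (m + ½) nm.
m=4: 815 nm (IR); m=5: 667 nm (visible); m=6: 564 nm (visible); m=7: 489 nm (visible); m=8: 432 nm (visible); m=9: 386 nm (visible); m=10: 349 nm (UV).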